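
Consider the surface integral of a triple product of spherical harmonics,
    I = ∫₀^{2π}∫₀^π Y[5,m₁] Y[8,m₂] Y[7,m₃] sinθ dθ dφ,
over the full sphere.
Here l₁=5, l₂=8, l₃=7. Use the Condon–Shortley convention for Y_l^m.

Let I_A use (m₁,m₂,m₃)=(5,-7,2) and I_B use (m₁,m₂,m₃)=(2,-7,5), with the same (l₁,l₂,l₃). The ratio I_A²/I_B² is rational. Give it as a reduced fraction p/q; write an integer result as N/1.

Same 5,8,7: normalisation and zero-m 3j drop out of the ratio.
A: Δ: 6! 4! 10! / 21! → 1/814773960; sum: t=0:+1/6270566400 = 1/6270566400; 3j²(5 8 7; 5 -7 2) = Δ·Π!·Σ² = 25/3876  (sign -1)
B: Δ: 6! 4! 10! / 21! → 1/814773960; sum: t=0:+1/1567641600 t=1:−1/1741824000 = 1/15676416000; 3j²(5 8 7; 2 -7 5) = Δ·Π!·Σ² = 11/58140  (sign +1)
I_A²/I_B² = (25/3876)/(11/58140) = 375/11

375/11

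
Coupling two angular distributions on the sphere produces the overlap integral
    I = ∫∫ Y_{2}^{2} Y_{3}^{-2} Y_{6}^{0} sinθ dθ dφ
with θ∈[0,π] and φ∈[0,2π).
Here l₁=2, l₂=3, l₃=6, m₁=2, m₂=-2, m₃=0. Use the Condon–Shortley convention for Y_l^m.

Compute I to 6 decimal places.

triangle: need 1≤l₃≤5, have 6; I=0

0.000000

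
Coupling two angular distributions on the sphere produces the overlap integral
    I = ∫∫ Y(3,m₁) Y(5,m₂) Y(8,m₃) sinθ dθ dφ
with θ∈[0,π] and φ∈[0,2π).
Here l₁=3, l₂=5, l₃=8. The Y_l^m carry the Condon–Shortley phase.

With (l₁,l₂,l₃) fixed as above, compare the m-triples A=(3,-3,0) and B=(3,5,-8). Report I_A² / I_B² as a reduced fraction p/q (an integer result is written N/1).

Same 3,5,8: normalisation and zero-m 3j drop out of the ratio.
A: Δ: 0! 6! 10! / 17! → 1/136136; sum: t=0:+1/58060800 = 1/58060800; 3j²(3 5 8; 3 -3 0) = Δ·Π!·Σ² = 1/4862  (sign +1)
B: Δ: 0! 6! 10! / 17! → 1/136136; sum: t=0:+1/2612736000 = 1/2612736000; 3j²(3 5 8; 3 5 -8) = Δ·Π!·Σ² = 1/17  (sign +1)
I_A²/I_B² = (1/4862)/(1/17) = 1/286

1/286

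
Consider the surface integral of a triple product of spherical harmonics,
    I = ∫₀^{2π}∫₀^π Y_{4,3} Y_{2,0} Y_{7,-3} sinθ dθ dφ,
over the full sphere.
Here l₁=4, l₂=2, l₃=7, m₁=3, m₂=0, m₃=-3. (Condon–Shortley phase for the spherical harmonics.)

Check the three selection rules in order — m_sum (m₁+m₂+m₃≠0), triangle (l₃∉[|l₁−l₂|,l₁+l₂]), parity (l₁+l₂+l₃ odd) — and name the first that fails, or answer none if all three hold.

Σmᵢ = 0  ✓
l₃∈[|l₁−l₂|,l₁+l₂]=[2,6], have l₃=7  ✗
Σlᵢ = 13 ⇒ odd

triangle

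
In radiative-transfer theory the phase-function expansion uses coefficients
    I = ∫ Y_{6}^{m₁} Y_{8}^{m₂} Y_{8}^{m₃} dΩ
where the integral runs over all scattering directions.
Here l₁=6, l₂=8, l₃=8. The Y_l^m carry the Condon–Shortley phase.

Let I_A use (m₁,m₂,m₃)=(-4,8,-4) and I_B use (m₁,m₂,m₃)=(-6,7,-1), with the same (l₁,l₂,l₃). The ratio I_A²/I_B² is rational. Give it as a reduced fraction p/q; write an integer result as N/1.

24/7

l's match ⇒ only the (l;m) 3-j factors differ between A and B.
A: triangle coeff Δ(6,8,8) = 1/13742520792; Σ_t [6,6]: t=6:+1/125411328000 = 1/125411328000; (3j)²=60/7429 [(6 8 8; -4 8 -4)], sign=+1
B: triangle coeff Δ(6,8,8) = 1/13742520792; Σ_t [6,6]: t=6:+1/188116992000 = 1/188116992000; (3j)²=35/14858 [(6 8 8; -6 7 -1)], sign=-1
I_A²/I_B² = (60/7429)/(35/14858) = 24/7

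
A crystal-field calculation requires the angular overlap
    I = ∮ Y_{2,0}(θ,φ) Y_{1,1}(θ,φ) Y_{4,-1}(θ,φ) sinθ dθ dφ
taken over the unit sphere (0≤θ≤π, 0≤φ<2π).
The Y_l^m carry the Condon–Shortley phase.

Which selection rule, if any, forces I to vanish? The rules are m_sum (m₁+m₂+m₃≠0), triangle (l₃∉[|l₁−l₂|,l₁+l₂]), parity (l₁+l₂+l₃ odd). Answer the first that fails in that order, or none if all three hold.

Σmᵢ = 0  ✓
l₃∈[|l₁−l₂|,l₁+l₂]=[1,3], have l₃=4  ✗
Σlᵢ = 7 ⇒ odd

triangle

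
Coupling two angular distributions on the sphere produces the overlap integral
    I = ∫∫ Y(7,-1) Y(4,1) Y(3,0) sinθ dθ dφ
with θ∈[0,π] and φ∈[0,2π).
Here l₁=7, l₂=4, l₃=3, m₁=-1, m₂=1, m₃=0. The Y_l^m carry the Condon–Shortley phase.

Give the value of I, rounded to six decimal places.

Checks pass: Σm=0; 14 even; l₃=3∈[3,11].
(2·7+1)(2·4+1)(2·3+1) = 945
Δ: 8! 6! 0! / 15! → 1/45045
sum: t=4:+1/20736 = 1/20736
3j²(7 4 3; 0 0 0) = Δ·Π!·Σ² = 35/1287  (sign -1)
sum: t=5:−1/25920 = -1/25920
3j²(7 4 3; -1 1 0) = Δ·Π!·Σ² = 32/1287  (sign +1)
combine: 4πI² = 945·35/1287·32/1287 = 39200/61347
take √, sign -1: I = -0.22549735

-0.225497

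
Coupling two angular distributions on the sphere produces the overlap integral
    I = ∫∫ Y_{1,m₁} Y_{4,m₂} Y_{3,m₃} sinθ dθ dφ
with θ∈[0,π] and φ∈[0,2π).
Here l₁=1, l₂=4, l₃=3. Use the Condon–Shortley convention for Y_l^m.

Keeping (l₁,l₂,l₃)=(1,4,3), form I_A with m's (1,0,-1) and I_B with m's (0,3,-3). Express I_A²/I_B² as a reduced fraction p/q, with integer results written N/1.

6/7

Shared (l₁,l₂,l₃)=(1,4,3): N and (l;000)² cancel in I_A²/I_B².
A: Δ = 2!·0!·6!/9! = 1/252; Racah Σ t=0..0: t=0:+1/96 = 1/96; ⇒ 3j(1 4 3; 1 0 -1)² = 1/42, sgn +1
B: Δ = 2!·0!·6!/9! = 1/252; Racah Σ t=1..1: t=1:−1/720 = -1/720; ⇒ 3j(1 4 3; 0 3 -3)² = 1/36, sgn -1
I_A²/I_B² = (1/42)/(1/36) = 6/7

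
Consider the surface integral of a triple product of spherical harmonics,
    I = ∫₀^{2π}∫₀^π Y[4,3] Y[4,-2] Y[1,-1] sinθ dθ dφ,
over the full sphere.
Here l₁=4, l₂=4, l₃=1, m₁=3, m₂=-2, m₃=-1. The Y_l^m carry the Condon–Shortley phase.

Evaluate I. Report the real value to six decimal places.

0.000000

Σlᵢ=9 odd — θ-integrand is odd under cosθ→−cosθ; I=0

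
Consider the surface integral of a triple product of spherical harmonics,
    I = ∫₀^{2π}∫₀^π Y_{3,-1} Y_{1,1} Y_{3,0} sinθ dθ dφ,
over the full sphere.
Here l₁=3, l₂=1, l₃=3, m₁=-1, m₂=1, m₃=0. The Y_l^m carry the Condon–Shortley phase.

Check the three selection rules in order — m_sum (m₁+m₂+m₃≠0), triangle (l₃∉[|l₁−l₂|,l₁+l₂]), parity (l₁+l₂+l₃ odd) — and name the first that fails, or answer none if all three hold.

Σmᵢ = 0  ✓
l₃∈[|l₁−l₂|,l₁+l₂]=[2,4], have l₃=3  ✓
Σlᵢ = 7 ⇒ odd  ✗

parity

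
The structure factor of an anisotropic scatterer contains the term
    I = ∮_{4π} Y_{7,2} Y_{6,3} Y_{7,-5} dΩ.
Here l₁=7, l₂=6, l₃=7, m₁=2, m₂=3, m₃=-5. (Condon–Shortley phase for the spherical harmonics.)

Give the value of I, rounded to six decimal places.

Rules hold: Σm=0, L=20 even, 1≤7≤13.
N = 15·13·15 = 2925
Δ = 6!·8!·6!/21! = 1/2444321880
Racah Σ t=0..6: t=0:+1/2612736000 t=1:−1/20736000 t=2:+1/1658880 t=3:−1/746496 t=4:+1/1658880 t=5:−1/20736000 t=6:+1/2612736000 = -1/4354560
⇒ 3j(7 6 7; 0 0 0)² = 1000/138567, sgn +1
Racah Σ t=3..5: t=3:−1/37324800 t=4:+1/29030400 t=5:−1/232243200 = 1/298598400
⇒ 3j(7 6 7; 2 3 -5)² = 7/16796, sgn +1
4πI² = N·(3j₀)²·(3jₘ)² = 131250/14919047
I = +1·√(0.00879748/4π) = 0.02645905

0.026459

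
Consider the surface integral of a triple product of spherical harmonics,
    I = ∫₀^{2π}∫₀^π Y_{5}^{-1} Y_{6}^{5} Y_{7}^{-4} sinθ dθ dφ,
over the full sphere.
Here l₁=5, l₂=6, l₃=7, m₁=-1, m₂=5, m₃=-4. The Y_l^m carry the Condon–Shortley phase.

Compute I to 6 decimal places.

0.069574

Rules hold: Σm=0, L=18 even, 1≤7≤11.
N = 11·13·15 = 2145
Δ = 4!·6!·8!/19! = 1/174594420
Racah Σ t=0..4: t=0:+1/4147200 t=1:−1/207360 t=2:+1/82944 t=3:−1/207360 t=4:+1/4147200 = 1/345600
⇒ 3j(5 6 7; 0 0 0)² = 420/46189, sgn -1
Racah Σ t=3..4: t=3:−1/8709120 t=4:+1/5806080 = 1/17418240
⇒ 3j(5 6 7; -1 5 -4)² = 275/88179, sgn -1
4πI² = N·(3j₀)²·(3jₘ)² = 82500/1356277
I = +1·√(0.0608283/4π) = 0.06957414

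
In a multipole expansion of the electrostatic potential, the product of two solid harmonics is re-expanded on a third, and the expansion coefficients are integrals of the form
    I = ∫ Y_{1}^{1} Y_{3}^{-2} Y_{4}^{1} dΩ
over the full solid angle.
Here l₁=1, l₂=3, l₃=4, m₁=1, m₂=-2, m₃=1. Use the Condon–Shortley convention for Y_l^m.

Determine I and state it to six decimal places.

-0.106622

Rules hold: Σm=0, L=8 even, 2≤4≤4.
N = 3·7·9 = 189
Δ = 0!·2!·6!/9! = 1/252
Racah Σ t=0..0: t=0:+1/36 = 1/36
⇒ 3j(1 3 4; 0 0 0)² = 4/63, sgn +1
Racah Σ t=0..0: t=0:+1/240 = 1/240
⇒ 3j(1 3 4; 1 -2 1)² = 1/84, sgn -1
4πI² = N·(3j₀)²·(3jₘ)² = 1/7
I = -1·√(0.142857/4π) = -0.10662181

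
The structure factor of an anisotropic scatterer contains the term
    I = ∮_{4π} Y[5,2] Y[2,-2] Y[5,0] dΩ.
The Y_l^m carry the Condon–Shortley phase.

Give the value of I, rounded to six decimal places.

-0.191372

m-sum 0 ✓  L=12 even ✓  3≤5≤7 ✓
Π(2lᵢ+1) = 11×5×11 = 605
triangle coeff Δ(5,2,5) = 1/38610
Σ_t [0,2]: t=0:+1/2880 t=1:−1/576 t=2:+1/2880 = -1/960
(3j)²=10/429 [(5 2 5; 0 0 0)], sign=+1
Σ_t [0,0]: t=0:+1/2880 = 1/2880
(3j)²=14/429 [(5 2 5; 2 -2 0)], sign=-1
⇒ 4πI² = 700/1521
I = (-1)√(700/1521/(4π)) = -0.19137248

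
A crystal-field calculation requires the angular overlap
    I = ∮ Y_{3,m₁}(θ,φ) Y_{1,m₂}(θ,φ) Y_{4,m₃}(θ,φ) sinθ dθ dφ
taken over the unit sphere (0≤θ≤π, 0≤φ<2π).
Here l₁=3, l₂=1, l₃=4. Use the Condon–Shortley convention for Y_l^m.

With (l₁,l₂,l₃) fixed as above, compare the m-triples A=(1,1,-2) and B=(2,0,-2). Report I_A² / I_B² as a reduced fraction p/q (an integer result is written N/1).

5/4

Shared (l₁,l₂,l₃)=(3,1,4): N and (l;000)² cancel in I_A²/I_B².
A: Δ = 0!·6!·2!/9! = 1/252; Racah Σ t=0..0: t=0:+1/96 = 1/96; ⇒ 3j(3 1 4; 1 1 -2)² = 5/84, sgn +1
B: Δ = 0!·6!·2!/9! = 1/252; Racah Σ t=0..0: t=0:+1/120 = 1/120; ⇒ 3j(3 1 4; 2 0 -2)² = 1/21, sgn +1
I_A²/I_B² = (5/84)/(1/21) = 5/4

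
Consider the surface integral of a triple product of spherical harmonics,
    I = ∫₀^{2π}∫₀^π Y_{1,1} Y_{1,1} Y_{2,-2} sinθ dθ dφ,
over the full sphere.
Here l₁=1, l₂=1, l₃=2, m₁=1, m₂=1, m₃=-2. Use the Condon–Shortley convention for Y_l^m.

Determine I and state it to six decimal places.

Rules hold: Σm=0, L=4 even, 0≤2≤2.
N = 3·3·5 = 45
Δ = 0!·2!·2!/5! = 1/30
Racah Σ t=0..0: t=0:+1/1 = 1/1
⇒ 3j(1 1 2; 0 0 0)² = 2/15, sgn +1
Racah Σ t=0..0: t=0:+1/4 = 1/4
⇒ 3j(1 1 2; 1 1 -2)² = 1/5, sgn +1
4πI² = N·(3j₀)²·(3jₘ)² = 6/5
I = +1·√(1.2/4π) = 0.30901936

0.309019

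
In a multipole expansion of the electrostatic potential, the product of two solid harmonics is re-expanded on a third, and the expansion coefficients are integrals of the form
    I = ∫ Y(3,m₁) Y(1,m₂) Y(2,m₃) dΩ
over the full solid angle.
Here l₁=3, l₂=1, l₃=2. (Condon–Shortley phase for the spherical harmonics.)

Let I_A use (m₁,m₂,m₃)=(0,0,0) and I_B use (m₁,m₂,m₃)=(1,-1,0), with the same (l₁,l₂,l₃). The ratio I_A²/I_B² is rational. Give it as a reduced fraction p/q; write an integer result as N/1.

Same 3,1,2: normalisation and zero-m 3j drop out of the ratio.
A: Δ: 2! 4! 0! / 7! → 1/105; sum: t=1:−1/4 = -1/4; 3j²(3 1 2; 0 0 0) = Δ·Π!·Σ² = 3/35  (sign -1)
B: Δ: 2! 4! 0! / 7! → 1/105; sum: t=0:+1/8 = 1/8; 3j²(3 1 2; 1 -1 0) = Δ·Π!·Σ² = 2/35  (sign +1)
I_A²/I_B² = (3/35)/(2/35) = 3/2

3/2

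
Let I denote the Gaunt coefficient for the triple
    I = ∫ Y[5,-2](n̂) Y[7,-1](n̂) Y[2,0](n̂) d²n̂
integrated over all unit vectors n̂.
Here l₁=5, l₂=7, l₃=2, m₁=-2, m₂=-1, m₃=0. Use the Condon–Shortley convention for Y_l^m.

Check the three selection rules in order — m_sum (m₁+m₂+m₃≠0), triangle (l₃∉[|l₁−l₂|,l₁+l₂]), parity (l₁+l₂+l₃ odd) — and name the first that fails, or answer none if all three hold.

m_sum

m₁+m₂+m₃ = -2 − 1 + 0 = -3  ✗
triangle: |5−7|=2 ≤ l₃=2 ≤ 5+7=12
parity: l₁+l₂+l₃ = 14 is even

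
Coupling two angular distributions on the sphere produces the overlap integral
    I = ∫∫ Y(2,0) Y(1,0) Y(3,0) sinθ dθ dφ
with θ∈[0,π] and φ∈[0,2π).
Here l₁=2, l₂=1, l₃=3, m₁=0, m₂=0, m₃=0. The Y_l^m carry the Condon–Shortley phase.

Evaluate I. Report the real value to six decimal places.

Checks pass: Σm=0; 6 even; l₃=3∈[1,3].
(2·2+1)(2·1+1)(2·3+1) = 105
Δ: 0! 4! 2! / 7! → 1/105
sum: t=0:+1/4 = 1/4
3j²(2 1 3; 0 0 0) = Δ·Π!·Σ² = 3/35  (sign -1)
(m-triple is (0,0,0) — same symbol as above.)
combine: 4πI² = 105·3/35·3/35 = 27/35
take √, sign +1: I = 0.24776670

0.247767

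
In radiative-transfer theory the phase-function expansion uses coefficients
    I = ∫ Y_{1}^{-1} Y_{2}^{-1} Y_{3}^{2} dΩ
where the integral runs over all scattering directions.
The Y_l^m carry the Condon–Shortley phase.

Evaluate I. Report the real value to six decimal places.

0.261169

m-sum 0 ✓  L=6 even ✓  1≤3≤3 ✓
Π(2lᵢ+1) = 3×5×7 = 105
triangle coeff Δ(1,2,3) = 1/105
Σ_t [0,0]: t=0:+1/4 = 1/4
(3j)²=3/35 [(1 2 3; 0 0 0)], sign=-1
Σ_t [0,0]: t=0:+1/12 = 1/12
(3j)²=2/21 [(1 2 3; -1 -1 2)], sign=-1
⇒ 4πI² = 6/7
I = (+1)√(6/7/(4π)) = 0.26116903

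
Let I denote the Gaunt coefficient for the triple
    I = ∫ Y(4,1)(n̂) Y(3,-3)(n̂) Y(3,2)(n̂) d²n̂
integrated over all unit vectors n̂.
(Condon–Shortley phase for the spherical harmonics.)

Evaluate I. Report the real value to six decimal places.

Rules hold: Σm=0, L=10 even, 1≤3≤7.
N = 9·7·7 = 441
Δ = 4!·4!·2!/11! = 1/34650
Racah Σ t=1..3: t=1:−1/72 t=2:+1/16 t=3:−1/72 = 5/144
⇒ 3j(4 3 3; 0 0 0)² = 2/77, sgn -1
Racah Σ t=0..0: t=0:+1/288 = 1/288
⇒ 3j(4 3 3; 1 -3 2)² = 5/231, sgn -1
4πI² = N·(3j₀)²·(3jₘ)² = 30/121
I = +1·√(0.247934/4π) = 0.14046335

0.140463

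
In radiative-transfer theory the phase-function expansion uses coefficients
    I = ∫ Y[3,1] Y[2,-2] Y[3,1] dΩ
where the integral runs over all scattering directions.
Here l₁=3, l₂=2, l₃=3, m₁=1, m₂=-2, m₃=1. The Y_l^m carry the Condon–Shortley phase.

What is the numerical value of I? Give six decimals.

0.206013

Rules hold: Σm=0, L=8 even, 1≤3≤5.
N = 7·5·7 = 245
Δ = 2!·4!·2!/9! = 1/3780
Racah Σ t=0..2: t=0:+1/24 t=1:−1/4 t=2:+1/24 = -1/6
⇒ 3j(3 2 3; 0 0 0)² = 4/105, sgn +1
Racah Σ t=0..0: t=0:+1/16 = 1/16
⇒ 3j(3 2 3; 1 -2 1)² = 2/35, sgn +1
4πI² = N·(3j₀)²·(3jₘ)² = 8/15
I = +1·√(0.533333/4π) = 0.20601291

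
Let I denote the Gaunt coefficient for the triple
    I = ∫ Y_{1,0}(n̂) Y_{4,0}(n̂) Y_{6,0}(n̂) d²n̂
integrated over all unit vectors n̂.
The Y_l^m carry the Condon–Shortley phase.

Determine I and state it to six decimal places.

0.000000

triangle: need 3≤l₃≤5, have 6; I=0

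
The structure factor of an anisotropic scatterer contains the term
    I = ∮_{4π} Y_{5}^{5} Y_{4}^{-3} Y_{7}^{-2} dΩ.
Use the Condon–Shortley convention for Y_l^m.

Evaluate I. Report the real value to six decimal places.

Checks pass: Σm=0; 16 even; l₃=7∈[1,9].
(2·5+1)(2·4+1)(2·7+1) = 1485
Δ: 2! 8! 6! / 17! → 1/6126120
sum: t=0:+1/69120 t=1:−1/20736 t=2:+1/69120 = -1/51840
3j²(5 4 7; 0 0 0) = Δ·Π!·Σ² = 280/21879  (sign +1)
sum: t=0:+1/9676800 = 1/9676800
3j²(5 4 7; 5 -3 -2) = Δ·Π!·Σ² = 27/19448  (sign -1)
combine: 4πI² = 1485·280/21879·27/19448 = 14175/537251
take √, sign -1: I = -0.04582136

-0.045821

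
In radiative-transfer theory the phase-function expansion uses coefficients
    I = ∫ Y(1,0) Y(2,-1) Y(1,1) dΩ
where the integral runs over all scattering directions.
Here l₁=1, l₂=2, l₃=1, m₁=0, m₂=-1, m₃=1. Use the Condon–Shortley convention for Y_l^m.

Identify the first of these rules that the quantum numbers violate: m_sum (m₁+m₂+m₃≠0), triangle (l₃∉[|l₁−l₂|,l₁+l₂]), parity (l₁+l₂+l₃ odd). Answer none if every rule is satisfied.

none

Σmᵢ = 0  ✓
l₃∈[|l₁−l₂|,l₁+l₂]=[1,3], have l₃=1  ✓
Σlᵢ = 4 ⇒ even  ✓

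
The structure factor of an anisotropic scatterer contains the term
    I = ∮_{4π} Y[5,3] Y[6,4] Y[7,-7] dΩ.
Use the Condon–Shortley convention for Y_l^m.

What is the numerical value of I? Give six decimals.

Rules hold: Σm=0, L=18 even, 1≤7≤11.
N = 11·13·15 = 2145
Δ = 4!·6!·8!/19! = 1/174594420
Racah Σ t=0..4: t=0:+1/4147200 t=1:−1/207360 t=2:+1/82944 t=3:−1/207360 t=4:+1/4147200 = 1/345600
⇒ 3j(5 6 7; 0 0 0)² = 420/46189, sgn -1
Racah Σ t=2..2: t=2:+1/116121600 = 1/116121600
⇒ 3j(5 6 7; 3 4 -7)² = 7/323, sgn +1
4πI² = N·(3j₀)²·(3jₘ)² = 44100/104329
I = -1·√(0.422701/4π) = -0.18340528

-0.183405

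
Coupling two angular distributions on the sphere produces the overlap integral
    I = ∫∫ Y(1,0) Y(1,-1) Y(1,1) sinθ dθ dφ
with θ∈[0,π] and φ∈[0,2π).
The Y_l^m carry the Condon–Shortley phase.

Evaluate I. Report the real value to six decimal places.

l₁+l₂+l₃=3 is odd: 3j(l;000)=0 ⇒ I=0

0.000000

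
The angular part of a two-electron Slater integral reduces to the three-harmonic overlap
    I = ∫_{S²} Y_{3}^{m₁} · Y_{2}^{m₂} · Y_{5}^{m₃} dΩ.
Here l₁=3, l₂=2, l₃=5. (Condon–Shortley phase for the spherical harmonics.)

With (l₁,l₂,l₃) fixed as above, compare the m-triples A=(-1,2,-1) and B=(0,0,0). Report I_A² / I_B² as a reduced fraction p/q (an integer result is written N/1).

3/20

Shared (l₁,l₂,l₃)=(3,2,5): N and (l;000)² cancel in I_A²/I_B².
A: Δ = 0!·6!·4!/11! = 1/2310; Racah Σ t=0..0: t=0:+1/1152 = 1/1152; ⇒ 3j(3 2 5; -1 2 -1)² = 1/154, sgn +1
B: Δ = 0!·6!·4!/11! = 1/2310; Racah Σ t=0..0: t=0:+1/144 = 1/144; ⇒ 3j(3 2 5; 0 0 0)² = 10/231, sgn -1
I_A²/I_B² = (1/154)/(10/231) = 3/20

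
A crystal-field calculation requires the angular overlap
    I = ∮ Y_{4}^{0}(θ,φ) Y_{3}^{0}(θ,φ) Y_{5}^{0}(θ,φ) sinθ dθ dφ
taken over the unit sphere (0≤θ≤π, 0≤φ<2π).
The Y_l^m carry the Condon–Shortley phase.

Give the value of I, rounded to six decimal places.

0.148374

Rules hold: Σm=0, L=12 even, 1≤5≤7.
N = 9·7·11 = 693
Δ = 2!·6!·4!/13! = 1/180180
Racah Σ t=0..2: t=0:+1/576 t=1:−1/144 t=2:+1/576 = -1/288
⇒ 3j(4 3 5; 0 0 0)² = 20/1001, sgn +1
(m-triple is (0,0,0) — same symbol as above.)
4πI² = N·(3j₀)²·(3jₘ)² = 3600/13013
I = +1·√(0.276646/4π) = 0.14837393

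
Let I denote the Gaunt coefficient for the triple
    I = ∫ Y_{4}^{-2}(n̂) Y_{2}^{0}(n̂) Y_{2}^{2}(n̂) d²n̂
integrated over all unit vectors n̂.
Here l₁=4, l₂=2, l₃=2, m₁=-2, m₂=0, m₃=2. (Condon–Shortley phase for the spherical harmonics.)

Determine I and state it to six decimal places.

m-sum 0 ✓  L=8 even ✓  2≤2≤6 ✓
Π(2lᵢ+1) = 9×5×5 = 225
triangle coeff Δ(4,2,2) = 1/630
Σ_t [2,2]: t=2:+1/16 = 1/16
(3j)²=2/35 [(4 2 2; 0 0 0)], sign=+1
Σ_t [2,2]: t=2:+1/96 = 1/96
(3j)²=1/42 [(4 2 2; -2 0 2)], sign=+1
⇒ 4πI² = 15/49
I = (+1)√(15/49/(4π)) = 0.15607835

0.156078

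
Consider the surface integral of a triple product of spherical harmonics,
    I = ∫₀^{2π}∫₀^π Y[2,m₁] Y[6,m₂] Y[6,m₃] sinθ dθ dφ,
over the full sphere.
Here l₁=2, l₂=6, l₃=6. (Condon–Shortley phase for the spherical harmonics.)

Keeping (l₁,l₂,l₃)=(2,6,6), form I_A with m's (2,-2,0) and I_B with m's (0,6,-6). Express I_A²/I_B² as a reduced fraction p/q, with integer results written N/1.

70/121

Shared (l₁,l₂,l₃)=(2,6,6): N and (l;000)² cancel in I_A²/I_B².
A: Δ = 2!·2!·10!/15! = 1/90090; Racah Σ t=0..0: t=0:+1/69120 = 1/69120; ⇒ 3j(2 6 6; 2 -2 0)² = 4/143, sgn +1
B: Δ = 2!·2!·10!/15! = 1/90090; Racah Σ t=2..2: t=2:+1/14515200 = 1/14515200; ⇒ 3j(2 6 6; 0 6 -6)² = 22/455, sgn +1
I_A²/I_B² = (4/143)/(22/455) = 70/121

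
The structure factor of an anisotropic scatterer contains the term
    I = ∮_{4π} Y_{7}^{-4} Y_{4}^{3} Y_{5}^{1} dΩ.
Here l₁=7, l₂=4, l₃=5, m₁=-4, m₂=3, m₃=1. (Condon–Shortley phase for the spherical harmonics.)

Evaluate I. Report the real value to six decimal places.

Rules hold: Σm=0, L=16 even, 3≤5≤11.
N = 15·9·11 = 1485
Δ = 6!·8!·2!/17! = 1/6126120
Racah Σ t=2..4: t=2:+1/69120 t=3:−1/20736 t=4:+1/69120 = -1/51840
⇒ 3j(7 4 5; 0 0 0)² = 280/21879, sgn +1
Racah Σ t=5..6: t=5:−1/345600 t=6:+1/518400 = -1/1036800
⇒ 3j(7 4 5; -4 3 1)² = 7/2210, sgn -1
4πI² = N·(3j₀)²·(3jₘ)² = 2940/48841
I = -1·√(0.0601953/4π) = -0.06921121

-0.069211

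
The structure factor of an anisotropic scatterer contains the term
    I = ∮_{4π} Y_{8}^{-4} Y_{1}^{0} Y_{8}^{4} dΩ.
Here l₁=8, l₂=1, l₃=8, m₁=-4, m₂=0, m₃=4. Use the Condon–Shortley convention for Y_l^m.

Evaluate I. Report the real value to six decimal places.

Σlᵢ=17 odd — θ-integrand is odd under cosθ→−cosθ; I=0

0.000000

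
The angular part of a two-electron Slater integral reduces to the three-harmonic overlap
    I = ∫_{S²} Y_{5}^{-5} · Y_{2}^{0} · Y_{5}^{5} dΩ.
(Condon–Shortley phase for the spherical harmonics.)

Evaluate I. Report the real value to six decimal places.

Checks pass: Σm=0; 12 even; l₃=5∈[3,7].
(2·5+1)(2·2+1)(2·5+1) = 605
Δ: 2! 8! 2! / 13! → 1/38610
sum: t=0:+1/2880 t=1:−1/576 t=2:+1/2880 = -1/960
3j²(5 2 5; 0 0 0) = Δ·Π!·Σ² = 10/429  (sign +1)
sum: t=2:+1/161280 = 1/161280
3j²(5 2 5; -5 0 5) = Δ·Π!·Σ² = 15/286  (sign +1)
combine: 4πI² = 605·10/429·15/286 = 125/169
take √, sign +1: I = 0.24260890

0.242609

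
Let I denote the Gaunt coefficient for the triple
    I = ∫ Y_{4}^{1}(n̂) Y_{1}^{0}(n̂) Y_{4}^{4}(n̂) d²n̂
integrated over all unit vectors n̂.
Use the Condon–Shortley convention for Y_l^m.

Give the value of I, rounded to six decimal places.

m-sum = 1 + 0 + 4 = 5 ≠ 0 ⇒ I = 0

0.000000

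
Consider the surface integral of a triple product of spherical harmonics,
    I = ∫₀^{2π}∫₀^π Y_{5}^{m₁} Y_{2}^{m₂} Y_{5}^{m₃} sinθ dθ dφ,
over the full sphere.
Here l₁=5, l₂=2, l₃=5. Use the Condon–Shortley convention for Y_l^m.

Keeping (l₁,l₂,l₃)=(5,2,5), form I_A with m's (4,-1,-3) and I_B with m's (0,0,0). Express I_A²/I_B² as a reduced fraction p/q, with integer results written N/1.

l's match ⇒ only the (l;m) 3-j factors differ between A and B.
A: triangle coeff Δ(5,2,5) = 1/38610; Σ_t [0,1]: t=0:+1/10080 t=1:−1/80640 = 1/11520; (3j)²=49/1430 [(5 2 5; 4 -1 -3)], sign=+1
B: triangle coeff Δ(5,2,5) = 1/38610; Σ_t [0,2]: t=0:+1/2880 t=1:−1/576 t=2:+1/2880 = -1/960; (3j)²=10/429 [(5 2 5; 0 0 0)], sign=+1
I_A²/I_B² = (49/1430)/(10/429) = 147/100

147/100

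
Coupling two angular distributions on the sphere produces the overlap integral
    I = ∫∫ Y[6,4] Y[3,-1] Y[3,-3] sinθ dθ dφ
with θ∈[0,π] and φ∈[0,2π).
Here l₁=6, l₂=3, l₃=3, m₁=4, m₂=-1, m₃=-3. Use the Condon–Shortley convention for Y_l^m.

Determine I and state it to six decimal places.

0.171787

Checks pass: Σm=0; 12 even; l₃=3∈[3,9].
(2·6+1)(2·3+1)(2·3+1) = 637
Δ: 6! 6! 0! / 13! → 1/12012
sum: t=3:−1/1296 = -1/1296
3j²(6 3 3; 0 0 0) = Δ·Π!·Σ² = 100/3003  (sign +1)
sum: t=2:+1/34560 = 1/34560
3j²(6 3 3; 4 -1 -3) = Δ·Π!·Σ² = 5/286  (sign +1)
combine: 4πI² = 637·100/3003·5/286 = 1750/4719
take √, sign +1: I = 0.17178653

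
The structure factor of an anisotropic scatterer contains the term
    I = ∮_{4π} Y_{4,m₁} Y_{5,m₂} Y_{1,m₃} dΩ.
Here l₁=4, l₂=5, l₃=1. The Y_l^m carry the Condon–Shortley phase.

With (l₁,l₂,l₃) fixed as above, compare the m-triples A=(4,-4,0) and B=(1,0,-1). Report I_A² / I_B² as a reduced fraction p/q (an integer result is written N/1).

Same 4,5,1: normalisation and zero-m 3j drop out of the ratio.
A: Δ: 8! 0! 2! / 11! → 1/495; sum: t=0:+1/40320 = 1/40320; 3j²(4 5 1; 4 -4 0) = Δ·Π!·Σ² = 1/55  (sign -1)
B: Δ: 8! 0! 2! / 11! → 1/495; sum: t=3:−1/1440 = -1/1440; 3j²(4 5 1; 1 0 -1) = Δ·Π!·Σ² = 2/99  (sign -1)
I_A²/I_B² = (1/55)/(2/99) = 9/10

9/10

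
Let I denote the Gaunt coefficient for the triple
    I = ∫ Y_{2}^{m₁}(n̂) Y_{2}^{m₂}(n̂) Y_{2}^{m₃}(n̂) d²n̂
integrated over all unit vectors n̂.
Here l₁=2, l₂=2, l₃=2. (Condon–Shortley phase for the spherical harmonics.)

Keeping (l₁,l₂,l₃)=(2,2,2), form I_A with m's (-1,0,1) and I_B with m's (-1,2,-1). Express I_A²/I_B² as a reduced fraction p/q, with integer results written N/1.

1/6

l's match ⇒ only the (l;m) 3-j factors differ between A and B.
A: triangle coeff Δ(2,2,2) = 1/630; Σ_t [1,2]: t=1:−1/2 t=2:+1/4 = -1/4; (3j)²=1/70 [(2 2 2; -1 0 1)], sign=+1
B: triangle coeff Δ(2,2,2) = 1/630; Σ_t [2,2]: t=2:+1/4 = 1/4; (3j)²=3/35 [(2 2 2; -1 2 -1)], sign=-1
I_A²/I_B² = (1/70)/(3/35) = 1/6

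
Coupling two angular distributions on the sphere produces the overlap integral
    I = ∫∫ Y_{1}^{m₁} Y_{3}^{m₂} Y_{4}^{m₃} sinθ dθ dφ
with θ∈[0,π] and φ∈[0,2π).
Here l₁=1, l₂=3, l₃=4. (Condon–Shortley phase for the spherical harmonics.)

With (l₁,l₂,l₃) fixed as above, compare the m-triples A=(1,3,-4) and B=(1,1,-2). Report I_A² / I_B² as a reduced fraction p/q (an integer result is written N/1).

Shared (l₁,l₂,l₃)=(1,3,4): N and (l;000)² cancel in I_A²/I_B².
A: Δ = 0!·2!·6!/9! = 1/252; Racah Σ t=0..0: t=0:+1/1440 = 1/1440; ⇒ 3j(1 3 4; 1 3 -4)² = 1/9, sgn +1
B: Δ = 0!·2!·6!/9! = 1/252; Racah Σ t=0..0: t=0:+1/96 = 1/96; ⇒ 3j(1 3 4; 1 1 -2)² = 5/84, sgn +1
I_A²/I_B² = (1/9)/(5/84) = 28/15

28/15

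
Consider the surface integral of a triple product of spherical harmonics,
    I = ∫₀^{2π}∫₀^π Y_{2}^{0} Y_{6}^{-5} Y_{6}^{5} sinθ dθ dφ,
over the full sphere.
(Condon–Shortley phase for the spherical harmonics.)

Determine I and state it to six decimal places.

0.126157

Checks pass: Σm=0; 14 even; l₃=6∈[4,8].
(2·2+1)(2·6+1)(2·6+1) = 845
Δ: 2! 2! 10! / 15! → 1/90090
sum: t=0:+1/69120 t=1:−1/14400 t=2:+1/69120 = -7/172800
3j²(2 6 6; 0 0 0) = Δ·Π!·Σ² = 14/715  (sign -1)
sum: t=0:+1/1451520 t=1:−1/3628800 = 1/2419200
3j²(2 6 6; 0 -5 5) = Δ·Π!·Σ² = 11/910  (sign -1)
combine: 4πI² = 845·14/715·11/910 = 1/5
take √, sign +1: I = 0.12615663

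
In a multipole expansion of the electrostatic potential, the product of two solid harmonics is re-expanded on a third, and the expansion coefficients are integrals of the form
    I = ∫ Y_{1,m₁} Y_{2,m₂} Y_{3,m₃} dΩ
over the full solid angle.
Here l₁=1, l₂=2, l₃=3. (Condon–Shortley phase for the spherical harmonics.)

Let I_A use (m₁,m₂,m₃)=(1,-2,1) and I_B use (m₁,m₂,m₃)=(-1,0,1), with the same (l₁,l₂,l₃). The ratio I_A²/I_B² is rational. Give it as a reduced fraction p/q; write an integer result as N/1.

Shared (l₁,l₂,l₃)=(1,2,3): N and (l;000)² cancel in I_A²/I_B².
A: Δ = 0!·2!·4!/7! = 1/105; Racah Σ t=0..0: t=0:+1/48 = 1/48; ⇒ 3j(1 2 3; 1 -2 1)² = 1/105, sgn +1
B: Δ = 0!·2!·4!/7! = 1/105; Racah Σ t=0..0: t=0:+1/8 = 1/8; ⇒ 3j(1 2 3; -1 0 1)² = 2/35, sgn +1
I_A²/I_B² = (1/105)/(2/35) = 1/6

1/6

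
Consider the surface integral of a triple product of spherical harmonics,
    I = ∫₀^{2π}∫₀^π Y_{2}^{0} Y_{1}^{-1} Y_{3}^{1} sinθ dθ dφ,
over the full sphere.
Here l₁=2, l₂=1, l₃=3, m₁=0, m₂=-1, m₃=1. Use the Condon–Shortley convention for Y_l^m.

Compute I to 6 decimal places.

Checks pass: Σm=0; 6 even; l₃=3∈[1,3].
(2·2+1)(2·1+1)(2·3+1) = 105
Δ: 0! 4! 2! / 7! → 1/105
sum: t=0:+1/4 = 1/4
3j²(2 1 3; 0 0 0) = Δ·Π!·Σ² = 3/35  (sign -1)
sum: t=0:+1/8 = 1/8
3j²(2 1 3; 0 -1 1) = Δ·Π!·Σ² = 2/35  (sign +1)
combine: 4πI² = 105·3/35·2/35 = 18/35
take √, sign -1: I = -0.20230066

-0.202301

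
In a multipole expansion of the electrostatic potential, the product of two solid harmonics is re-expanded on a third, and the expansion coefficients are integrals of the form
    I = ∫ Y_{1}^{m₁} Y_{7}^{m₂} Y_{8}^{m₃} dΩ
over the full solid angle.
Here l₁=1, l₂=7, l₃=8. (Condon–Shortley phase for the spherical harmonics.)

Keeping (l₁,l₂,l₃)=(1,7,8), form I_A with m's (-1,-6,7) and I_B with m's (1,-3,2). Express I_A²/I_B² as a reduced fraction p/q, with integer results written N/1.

7/1

Shared (l₁,l₂,l₃)=(1,7,8): N and (l;000)² cancel in I_A²/I_B².
A: Δ = 0!·2!·14!/17! = 1/2040; Racah Σ t=0..0: t=0:+1/12454041600 = 1/12454041600; ⇒ 3j(1 7 8; -1 -6 7)² = 7/136, sgn -1
B: Δ = 0!·2!·14!/17! = 1/2040; Racah Σ t=0..0: t=0:+1/174182400 = 1/174182400; ⇒ 3j(1 7 8; 1 -3 2)² = 1/136, sgn +1
I_A²/I_B² = (7/136)/(1/136) = 7/1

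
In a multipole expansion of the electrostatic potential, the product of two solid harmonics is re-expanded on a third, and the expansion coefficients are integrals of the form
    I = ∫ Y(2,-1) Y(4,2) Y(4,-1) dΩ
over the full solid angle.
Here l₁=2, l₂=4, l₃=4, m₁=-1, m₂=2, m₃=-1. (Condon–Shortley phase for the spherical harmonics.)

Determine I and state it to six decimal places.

0.127700

m-sum 0 ✓  L=10 even ✓  2≤4≤6 ✓
Π(2lᵢ+1) = 5×9×9 = 405
triangle coeff Δ(2,4,4) = 1/13860
Σ_t [0,2]: t=0:+1/192 t=1:−1/36 t=2:+1/192 = -5/288
(3j)²=20/693 [(2 4 4; 0 0 0)], sign=-1
Σ_t [1,2]: t=1:−1/240 t=2:+1/96 = 1/160
(3j)²=27/1540 [(2 4 4; -1 2 -1)], sign=-1
⇒ 4πI² = 1215/5929
I = (+1)√(1215/5929/(4π)) = 0.12770047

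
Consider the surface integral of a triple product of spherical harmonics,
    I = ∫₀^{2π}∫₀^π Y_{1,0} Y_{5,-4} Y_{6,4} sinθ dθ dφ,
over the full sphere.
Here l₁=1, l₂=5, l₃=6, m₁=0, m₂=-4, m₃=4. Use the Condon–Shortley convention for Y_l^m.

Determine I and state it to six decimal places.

0.182727

Checks pass: Σm=0; 12 even; l₃=6∈[4,6].
(2·1+1)(2·5+1)(2·6+1) = 429
Δ: 0! 2! 10! / 13! → 1/858
sum: t=0:+1/14400 = 1/14400
3j²(1 5 6; 0 0 0) = Δ·Π!·Σ² = 6/143  (sign +1)
sum: t=0:+1/362880 = 1/362880
3j²(1 5 6; 0 -4 4) = Δ·Π!·Σ² = 10/429  (sign +1)
combine: 4πI² = 429·6/143·10/429 = 60/143
take √, sign +1: I = 0.18272698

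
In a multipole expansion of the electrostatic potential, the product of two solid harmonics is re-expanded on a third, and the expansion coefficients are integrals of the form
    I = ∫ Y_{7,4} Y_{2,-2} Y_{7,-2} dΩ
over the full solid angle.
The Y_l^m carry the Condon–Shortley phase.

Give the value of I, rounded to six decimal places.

-0.163963

Checks pass: Σm=0; 16 even; l₃=7∈[5,9].
(2·7+1)(2·2+1)(2·7+1) = 1125
Δ: 2! 12! 2! / 17! → 1/185640
sum: t=0:+1/2419200 t=1:−1/518400 t=2:+1/2419200 = -1/907200
3j²(7 2 7; 0 0 0) = Δ·Π!·Σ² = 56/3315  (sign +1)
sum: t=0:+1/8709120 = 1/8709120
3j²(7 2 7; 4 -2 -2) = Δ·Π!·Σ² = 55/3094  (sign -1)
combine: 4πI² = 1125·56/3315·55/3094 = 16500/48841
take √, sign -1: I = -0.16396259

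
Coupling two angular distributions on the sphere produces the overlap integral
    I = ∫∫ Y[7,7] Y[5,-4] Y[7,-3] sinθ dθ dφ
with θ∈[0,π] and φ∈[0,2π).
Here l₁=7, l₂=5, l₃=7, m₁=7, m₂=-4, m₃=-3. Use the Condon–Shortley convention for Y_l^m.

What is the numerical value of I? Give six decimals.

L=19 odd ⇒ parity kills the (l;000) factor ⇒ I = 0

0.000000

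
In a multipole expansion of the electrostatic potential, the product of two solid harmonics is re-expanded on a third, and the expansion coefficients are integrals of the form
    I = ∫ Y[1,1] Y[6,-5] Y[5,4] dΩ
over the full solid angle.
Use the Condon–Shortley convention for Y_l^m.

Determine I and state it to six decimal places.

-0.303018

Rules hold: Σm=0, L=12 even, 5≤5≤7.
N = 3·13·11 = 429
Δ = 2!·0!·10!/13! = 1/858
Racah Σ t=1..1: t=1:−1/14400 = -1/14400
⇒ 3j(1 6 5; 0 0 0)² = 6/143, sgn +1
Racah Σ t=0..0: t=0:+1/725760 = 1/725760
⇒ 3j(1 6 5; 1 -5 4)² = 5/78, sgn -1
4πI² = N·(3j₀)²·(3jₘ)² = 15/13
I = -1·√(1.15385/4π) = -0.30301841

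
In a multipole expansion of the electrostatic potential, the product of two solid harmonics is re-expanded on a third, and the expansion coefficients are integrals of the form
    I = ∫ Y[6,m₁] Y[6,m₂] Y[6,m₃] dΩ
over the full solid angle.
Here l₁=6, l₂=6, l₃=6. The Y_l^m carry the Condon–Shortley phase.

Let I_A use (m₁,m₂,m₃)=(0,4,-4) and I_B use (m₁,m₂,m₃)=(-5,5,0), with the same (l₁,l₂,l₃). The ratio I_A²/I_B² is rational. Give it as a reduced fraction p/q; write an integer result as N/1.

Shared (l₁,l₂,l₃)=(6,6,6): N and (l;000)² cancel in I_A²/I_B².
A: Δ = 6!·6!·6!/19! = 1/325909584; Racah Σ t=4..6: t=4:+1/1658880 t=5:−1/1728000 t=6:+1/24883200 = 1/15552000; ⇒ 3j(6 6 6; 0 4 -4)² = 16/46189, sgn +1
B: Δ = 6!·6!·6!/19! = 1/325909584; Racah Σ t=5..6: t=5:−1/62208000 t=6:+1/10368000 = 1/12441600; ⇒ 3j(6 6 6; -5 5 0)² = 275/16796, sgn +1
I_A²/I_B² = (16/46189)/(275/16796) = 64/3025

64/3025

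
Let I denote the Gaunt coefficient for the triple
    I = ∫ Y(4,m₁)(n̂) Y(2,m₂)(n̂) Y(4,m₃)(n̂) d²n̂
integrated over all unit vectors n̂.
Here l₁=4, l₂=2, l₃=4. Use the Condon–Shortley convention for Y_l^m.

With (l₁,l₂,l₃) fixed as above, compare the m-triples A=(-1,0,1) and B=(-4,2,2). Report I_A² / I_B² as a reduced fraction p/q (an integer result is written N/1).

289/168

l's match ⇒ only the (l;m) 3-j factors differ between A and B.
A: triangle coeff Δ(4,2,4) = 1/13860; Σ_t [0,2]: t=0:+1/480 t=1:−1/48 t=2:+1/144 = -17/1440; (3j)²=289/13860 [(4 2 4; -1 0 1)], sign=+1
B: triangle coeff Δ(4,2,4) = 1/13860; Σ_t [2,2]: t=2:+1/2880 = 1/2880; (3j)²=2/165 [(4 2 4; -4 2 2)], sign=+1
I_A²/I_B² = (289/13860)/(2/165) = 289/168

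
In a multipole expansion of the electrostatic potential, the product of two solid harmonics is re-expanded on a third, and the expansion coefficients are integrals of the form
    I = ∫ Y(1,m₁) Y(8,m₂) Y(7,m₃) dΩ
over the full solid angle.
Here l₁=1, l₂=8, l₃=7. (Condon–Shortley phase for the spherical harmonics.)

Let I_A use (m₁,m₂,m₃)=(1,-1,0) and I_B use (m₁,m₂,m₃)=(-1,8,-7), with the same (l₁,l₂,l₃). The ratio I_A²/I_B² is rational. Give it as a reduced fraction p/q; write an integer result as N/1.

Shared (l₁,l₂,l₃)=(1,8,7): N and (l;000)² cancel in I_A²/I_B².
A: Δ = 2!·0!·14!/17! = 1/2040; Racah Σ t=0..0: t=0:+1/50803200 = 1/50803200; ⇒ 3j(1 8 7; 1 -1 0)² = 3/170, sgn -1
B: Δ = 2!·0!·14!/17! = 1/2040; Racah Σ t=2..2: t=2:+1/174356582400 = 1/174356582400; ⇒ 3j(1 8 7; -1 8 -7)² = 1/17, sgn +1
I_A²/I_B² = (3/170)/(1/17) = 3/10

3/10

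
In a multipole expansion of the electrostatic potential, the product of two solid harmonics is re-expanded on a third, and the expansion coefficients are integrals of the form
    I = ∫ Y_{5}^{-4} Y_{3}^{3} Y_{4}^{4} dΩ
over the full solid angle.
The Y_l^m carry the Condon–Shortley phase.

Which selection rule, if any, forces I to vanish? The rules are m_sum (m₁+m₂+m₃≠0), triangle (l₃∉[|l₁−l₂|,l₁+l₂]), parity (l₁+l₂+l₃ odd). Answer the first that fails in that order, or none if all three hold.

azimuthal sum: -4 + 3 + 4 = 3  ✗
2 ≤ 4 ≤ 8 (triangle on l)
L = 5 + 3 + 4 = 12 (even)

m_sum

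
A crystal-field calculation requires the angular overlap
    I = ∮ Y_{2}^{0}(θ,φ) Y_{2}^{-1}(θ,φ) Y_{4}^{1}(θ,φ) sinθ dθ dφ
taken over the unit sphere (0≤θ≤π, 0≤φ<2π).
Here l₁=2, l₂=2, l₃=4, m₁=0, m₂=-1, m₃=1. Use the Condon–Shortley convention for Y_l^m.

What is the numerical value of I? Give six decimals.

Rules hold: Σm=0, L=8 even, 0≤4≤4.
N = 5·5·9 = 225
Δ = 0!·4!·4!/9! = 1/630
Racah Σ t=0..0: t=0:+1/16 = 1/16
⇒ 3j(2 2 4; 0 0 0)² = 2/35, sgn +1
Racah Σ t=0..0: t=0:+1/24 = 1/24
⇒ 3j(2 2 4; 0 -1 1)² = 1/21, sgn -1
4πI² = N·(3j₀)²·(3jₘ)² = 30/49
I = -1·√(0.612245/4π) = -0.22072812

-0.220728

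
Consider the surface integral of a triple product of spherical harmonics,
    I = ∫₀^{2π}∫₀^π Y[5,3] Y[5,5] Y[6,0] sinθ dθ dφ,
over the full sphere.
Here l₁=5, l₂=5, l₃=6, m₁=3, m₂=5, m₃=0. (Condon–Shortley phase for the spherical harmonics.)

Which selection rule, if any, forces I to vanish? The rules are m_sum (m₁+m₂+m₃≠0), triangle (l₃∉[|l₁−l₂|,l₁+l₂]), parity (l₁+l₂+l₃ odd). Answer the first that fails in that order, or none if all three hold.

azimuthal sum: 3 + 5 + 0 = 8  ✗
0 ≤ 6 ≤ 10 (triangle on l)
L = 5 + 5 + 6 = 16 (even)

m_sum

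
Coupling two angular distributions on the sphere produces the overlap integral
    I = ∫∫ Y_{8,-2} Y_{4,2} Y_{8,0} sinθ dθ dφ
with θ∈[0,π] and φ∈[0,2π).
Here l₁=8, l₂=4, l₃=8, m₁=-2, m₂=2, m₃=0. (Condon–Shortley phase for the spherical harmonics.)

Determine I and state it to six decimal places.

Checks pass: Σm=0; 20 even; l₃=8∈[4,12].
(2·8+1)(2·4+1)(2·8+1) = 2601
Δ: 4! 12! 4! / 21! → 1/185175900
sum: t=0:+1/557383680 t=1:−1/21772800 t=2:+1/8294400 t=3:−1/21772800 t=4:+1/557383680 = 1/30965760
3j²(8 4 8; 0 0 0) = Δ·Π!·Σ² = 36/4199  (sign +1)
sum: t=2:+1/92897280 t=3:−1/21772800 t=4:+1/49766400 = -1/66355200
3j²(8 4 8; -2 2 0) = Δ·Π!·Σ² = 63/8398  (sign -1)
combine: 4πI² = 2601·36/4199·63/8398 = 10206/61009
take √, sign -1: I = -0.11537877

-0.115379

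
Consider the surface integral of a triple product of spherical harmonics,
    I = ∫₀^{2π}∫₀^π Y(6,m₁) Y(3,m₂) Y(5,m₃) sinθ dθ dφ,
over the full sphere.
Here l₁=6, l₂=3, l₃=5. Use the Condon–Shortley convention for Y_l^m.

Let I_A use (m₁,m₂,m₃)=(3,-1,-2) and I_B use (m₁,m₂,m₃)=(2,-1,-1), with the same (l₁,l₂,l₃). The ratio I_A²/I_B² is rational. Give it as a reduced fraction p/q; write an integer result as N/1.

9/7

Shared (l₁,l₂,l₃)=(6,3,5): N and (l;000)² cancel in I_A²/I_B².
A: Δ = 4!·8!·2!/15! = 1/675675; Racah Σ t=0..2: t=0:+1/34560 t=1:−1/8640 t=2:+1/40320 = -1/16128; ⇒ 3j(6 3 5; 3 -1 -2)² = 18/1001, sgn +1
B: Δ = 4!·8!·2!/15! = 1/675675; Racah Σ t=0..2: t=0:+1/27648 t=1:−1/4320 t=2:+1/11520 = -1/9216; ⇒ 3j(6 3 5; 2 -1 -1)² = 2/143, sgn -1
I_A²/I_B² = (18/1001)/(2/143) = 9/7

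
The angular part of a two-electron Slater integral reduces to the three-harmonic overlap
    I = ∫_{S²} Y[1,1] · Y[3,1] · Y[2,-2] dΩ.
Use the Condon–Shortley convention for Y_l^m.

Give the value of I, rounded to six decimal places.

-0.082589

Rules hold: Σm=0, L=6 even, 2≤2≤4.
N = 3·7·5 = 105
Δ = 2!·0!·4!/7! = 1/105
Racah Σ t=1..1: t=1:−1/4 = -1/4
⇒ 3j(1 3 2; 0 0 0)² = 3/35, sgn -1
Racah Σ t=0..0: t=0:+1/48 = 1/48
⇒ 3j(1 3 2; 1 1 -2)² = 1/105, sgn +1
4πI² = N·(3j₀)²·(3jₘ)² = 3/35
I = -1·√(0.0857143/4π) = -0.08258890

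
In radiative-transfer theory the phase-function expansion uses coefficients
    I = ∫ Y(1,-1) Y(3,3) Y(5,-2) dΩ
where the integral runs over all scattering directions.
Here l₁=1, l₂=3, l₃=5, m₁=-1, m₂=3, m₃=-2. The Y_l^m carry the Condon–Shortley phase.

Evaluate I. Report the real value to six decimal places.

l₃=5 ∉ [2,4] — triangle fails ⇒ I = 0

0.000000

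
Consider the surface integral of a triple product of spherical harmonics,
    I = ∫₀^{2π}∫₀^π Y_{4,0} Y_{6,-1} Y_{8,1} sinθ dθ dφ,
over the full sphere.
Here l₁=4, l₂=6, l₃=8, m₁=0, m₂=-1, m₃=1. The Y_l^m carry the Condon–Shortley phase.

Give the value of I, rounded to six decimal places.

Rules hold: Σm=0, L=18 even, 2≤8≤10.
N = 9·13·17 = 1989
Δ = 2!·6!·10!/19! = 1/23279256
Racah Σ t=0..2: t=0:+1/1658880 t=1:−1/518400 t=2:+1/1658880 = -1/1382400
⇒ 3j(4 6 8; 0 0 0)² = 504/46189, sgn -1
Racah Σ t=0..2: t=0:+1/1382400 t=1:−1/622080 t=2:+1/2903040 = -47/87091200
⇒ 3j(4 6 8; 0 -1 1)² = 2209/277134, sgn +1
4πI² = N·(3j₀)²·(3jₘ)² = 1670004/9653501
I = -1·√(0.172995/4π) = -0.11733063

-0.117331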